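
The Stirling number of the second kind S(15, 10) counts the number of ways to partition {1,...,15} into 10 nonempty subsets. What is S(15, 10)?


Using the explicit formula S(n,k) = (1/k!) sum_{j=0}^{k} (-1)^(k-j) C(k,j) j^n:
S(15, 10) = 12662650
Equivalently, S(n,k) is n! times the coefficient of x^n in the EGF (e^x - 1)^k / k!.

12662650


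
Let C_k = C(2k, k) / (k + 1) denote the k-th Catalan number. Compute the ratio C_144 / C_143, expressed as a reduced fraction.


Using C_k = (2k)! / (k! (k+1)!), the ratio C_{k+1}/C_k simplifies to
C_{k+1}/C_k = [(2k+2)! / ((k+1)! (k+2)!)] * [k! (k+1)! / (2k)!]
 = (2k+2)(2k+1) / ((k+1)(k+2)) = 2(2k+1) / (k+2).
For k = 143: 2(2*143 + 1) / (143 + 2) = 574/145 = 574/145.

574/145


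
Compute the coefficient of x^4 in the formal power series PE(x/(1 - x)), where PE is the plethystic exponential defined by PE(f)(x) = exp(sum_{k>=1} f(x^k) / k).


For f(x) = x/(1 - x) we have
sum_{k>=1} f(x^k) / k = sum_{k>=1} (1/k) * x^k / (1 - x^k) = sum_{k, m >= 1} x^(k m) / k,
which after exponentiating simplifies to
PE(x/(1 - x)) = prod_{k>=1} 1 / (1 - x^k).
This is the generating function for the partition function p(n), so the coefficient of x^4 is p(4).
Computing p(4) by dynamic programming over parts 1, 2, ..., 4: p(4) = 5.

5


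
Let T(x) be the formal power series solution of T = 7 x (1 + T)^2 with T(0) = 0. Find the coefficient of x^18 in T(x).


Apply the Lagrange inversion formula: if T = 7 x * phi(T) with phi(t) = (1 + t)^2, then [x^n] T = 7^n * (1/n) [t^(n-1)] phi(t)^n = 7^n * (1/n) [t^(n-1)] (1 + t)^(2n) = 7^n * (1/n) C(2n, n-1).
Using the identity C(2n, n-1) = C(2n, n) * n / (n+1), the unscaled factor equals C(2n, n) / (n+1) = C_n, the n-th Catalan number.
For n = 18: C_18 = C(36, 18) / 19 = 9075135300/19 = 477638700.
With the 7^18 = 1628413597910449 factor, the coefficient is 1628413597910449 * 477638700 = 777793353968269576776300.

777793353968269576776300


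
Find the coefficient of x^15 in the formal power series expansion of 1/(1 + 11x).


Write 1/(1 + c x) = 1/(1 - (-c) x) and apply the geometric-series identity
1/(1 - y) = sum_{k>=0} y^k to get 1/(1 + c x) = sum_{k>=0} (-c)^k x^k.
So the coefficient of x^k is (-c)^k = (-1)^k * c^k.
Here c = 11 and k = 15:
(-11)^15 = -1 * 4177248169415651 = -4177248169415651

-4177248169415651


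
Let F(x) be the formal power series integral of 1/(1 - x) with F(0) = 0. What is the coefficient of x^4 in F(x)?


1/(1 - x) = sum_{k>=0} x^k. Integrating termwise and using F(0) = 0 gives
F(x) = sum_{k>=0} x^(k+1) / (k+1) = sum_{m>=1} x^m / m = -ln(1 - x).
So the coefficient of x^4 is 1/4 = 1/4.

1/4


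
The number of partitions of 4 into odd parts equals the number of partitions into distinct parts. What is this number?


Computing partitions of 4 into odd parts (1, 3, 5, ...):
Using the generating function prod_{k>=0} 1/(1-x^(2k+1)),
the count is 2

2


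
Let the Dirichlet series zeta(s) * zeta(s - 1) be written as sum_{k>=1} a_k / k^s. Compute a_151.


Convolution gives a_k = sum_{d | k} d * 1 = sum_{d | k} d = sigma(k), the sum of positive divisors of k.
For k = 151, the divisors are 1, 151, so
sigma(151) = 1 + 151 = 152.

152


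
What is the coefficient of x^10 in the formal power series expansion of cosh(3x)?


The Maclaurin series is cosh(t) = sum_{m>=0} t^(2m) / (2m)!, so substituting t = 3x, only even powers of x are nonzero, with coefficient of x^(2m) equal to 3^(2m) / (2m)!.
For x^10 the coefficient is 3^10/10! = 59049/3628800 = 729/44800.

729/44800


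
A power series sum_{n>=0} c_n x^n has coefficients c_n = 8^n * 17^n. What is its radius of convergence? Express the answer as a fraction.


By the root test (Cauchy-Hadamard), the radius is R = 1 / limsup_n |c_n|^(1/n).
Here |c_n|^(1/n) = (8^n * 17^n)^(1/n) = 8 * 17 = 136 for all n.
So R = 1/136 = 1/136.

1/136


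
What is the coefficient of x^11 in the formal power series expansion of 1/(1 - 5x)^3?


The general identity 1/(1 - c x)^r = sum_{k>=0} c^k C(k + r - 1, r - 1) x^k follows by substituting y = c x into 1/(1 - y)^r = sum_{k>=0} C(k + r - 1, r - 1) y^k.
For c = 5, r = 3, k = 11:
5^11 * C(13, 2) = 48828125 * 78 = 3808593750.

3808593750


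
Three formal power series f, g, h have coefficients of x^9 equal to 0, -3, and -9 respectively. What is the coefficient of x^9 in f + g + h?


Series addition is componentwise:
0 + -3 + -9
= -12

-12


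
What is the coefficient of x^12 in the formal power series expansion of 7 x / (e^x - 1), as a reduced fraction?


The exponential generating function for Bernoulli numbers is
x / (e^x - 1) = sum_{k>=0} B_k x^k / k!.
So the coefficient of x^12 in 7 x / (e^x - 1) is 7 B_12 / 12!.
Computing: B_12 = -691/2730, 12! = 479001600, giving
7 * -691/2730 / 479001600 = -691/186810624000.

-691/186810624000


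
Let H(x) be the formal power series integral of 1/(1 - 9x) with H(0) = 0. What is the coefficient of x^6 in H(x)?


1/(1 - 9x) = sum_{k>=0} 9^k x^k. Integrating termwise with H(0) = 0:
H(x) = sum_{k>=0} 9^k x^(k+1) / (k+1) = sum_{m>=1} 9^(m-1) x^m / m.
For m = 6: 9^5/6 = 59049/6 = 19683/2.

19683/2


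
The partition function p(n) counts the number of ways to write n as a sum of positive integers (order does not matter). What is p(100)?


Using the generating function prod_{k>=1} 1/(1-x^k), we compute p(100).
By dynamic programming over parts 1 through 100:
p(100) = 190569292

190569292


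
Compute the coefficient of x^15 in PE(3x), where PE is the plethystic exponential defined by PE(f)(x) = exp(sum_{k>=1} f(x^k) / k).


With f(x) = 3x, the exponent is sum_{k>=1} 3 x^k / k = 3 * (-ln(1 - x)). Exponentiating:
PE(3x) = exp(-3 ln(1 - x)) = 1/(1 - x)^3.
By the negative binomial expansion, [x^n] 1/(1 - x)^3 = C(n + 2, 2).
For n = 15: C(17, 2) = 136.

136


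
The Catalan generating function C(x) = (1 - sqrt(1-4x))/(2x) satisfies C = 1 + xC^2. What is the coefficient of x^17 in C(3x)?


Substituting x -> 3x scales the n-th coefficient by 3^n, so [x^17] C(3x) = 3^17 * C_17.
C_17 = C(2*17, 17)/(18) = 2333606220/18 = 129644790.
So 3^17 * 129644790 = 129140163 * 129644790 = 16742349312700770.

16742349312700770


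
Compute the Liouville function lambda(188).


The Liouville function is lambda(k) = (-1)^Omega(k), where Omega(k) counts the prime factors of k with multiplicity.
Factoring: 188 = 2 * 2 * 47, so Omega(188) = 3.
lambda(188) = (-1)^3 = -1.

-1


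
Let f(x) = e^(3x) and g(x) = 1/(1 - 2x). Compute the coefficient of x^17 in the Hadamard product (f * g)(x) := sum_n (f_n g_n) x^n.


Expanding: f_k = 3^k/k! (from e^(3x)) and g_k = 2^k (from 1/(1 - 2x)). So the Hadamard coefficient (f * g)_k = 3^k 2^k / k! = (6)^k / k!.
For k = 17: 6^17/17! = 16926659444736/355687428096000 = 708588/14889875.

708588/14889875


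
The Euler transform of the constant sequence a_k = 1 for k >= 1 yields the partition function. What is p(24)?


The Euler transform converts the sequence a_k = 1 into the number of integer partitions.
Using the recurrence or dynamic programming:
p(24) = 1575

1575


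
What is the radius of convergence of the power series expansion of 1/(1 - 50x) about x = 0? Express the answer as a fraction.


Expanding 1/(1 - 50x) = sum_{k>=0} 50^k x^k, the series converges when |50x| < 1, i.e., |x| < 1/50.
So the radius of convergence is 1/50 = 1/50.

1/50


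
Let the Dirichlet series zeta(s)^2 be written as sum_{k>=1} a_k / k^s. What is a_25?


The Dirichlet convolution of the constant function 1 with itself gives (1 * 1)(k) = sum_{d | k} 1 = d(k), the number of positive divisors of k.
Since zeta(s) = sum_{k>=1} 1/k^s, we have zeta(s)^2 = sum_{k>=1} d(k)/k^s, so a_k = d(k).
For k = 25: the divisors are 1, 5, 25.
Count = 3.

3


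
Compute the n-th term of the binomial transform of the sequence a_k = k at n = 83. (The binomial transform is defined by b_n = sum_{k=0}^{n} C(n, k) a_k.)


With a_k = k, b_n = sum_{k=0}^{n} C(n, k) k. Using k * C(n, k) = n * C(n-1, k-1) gives b_n = n * sum_{k>=1} C(n-1, k-1) = n * 2^(n-1).
For n = 83: 83 * 2^82 = 83 * 4835703278458516698824704 = 401363372112056886002450432.

401363372112056886002450432


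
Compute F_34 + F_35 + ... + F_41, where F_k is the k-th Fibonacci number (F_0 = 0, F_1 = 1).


Use the identity sum_{k=0}^{N} F_k = F_{N+2} - 1 (which follows from F_{k+2} - F_{k+1} = F_k). Then
sum_{k=34}^{41} F_k = (F_{43} - 1) - (F_{35} - 1) = F_{43} - F_{35}.
Computing: F_{43} = 433494437, F_{35} = 9227465, so
Sum = 433494437 - 9227465 = 424266972.

424266972


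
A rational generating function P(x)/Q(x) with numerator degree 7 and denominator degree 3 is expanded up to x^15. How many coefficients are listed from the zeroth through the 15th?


Expanding up to x^15 gives the coefficients for x^0, x^1, ..., x^15.
That is 15 + 1 = 16 coefficients in total.

16


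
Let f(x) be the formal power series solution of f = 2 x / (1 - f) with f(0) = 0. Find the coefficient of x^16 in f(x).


Apply Lagrange inversion: f = 2 x * phi(f) with phi(t) = 1/(1 - t), so
[x^n] f = 2^n * (1/n) [t^(n-1)] phi(t)^n = 2^n * (1/n) [t^(n-1)] (1 - t)^(-n) = 2^n * (1/n) C(2n - 2, n - 1) = 2^n * C_{n-1}.
For n = 16: C_15 = C(30, 15) / 16 = 155117520/16 = 9694845.
With the 2^16 = 65536 factor, the coefficient is 65536 * 9694845 = 635361361920.

635361361920


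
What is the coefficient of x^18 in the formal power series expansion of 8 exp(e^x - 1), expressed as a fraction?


exp(e^x - 1) is the exponential generating function for the Bell numbers Bell_k: exp(e^x - 1) = sum_{k>=0} Bell_k x^k / k!.
So the coefficient of x^18 in 8 exp(e^x - 1) is 8 Bell_18 / 18!.
Computing: Bell_18 = 682076806159 and 18! = 6402373705728000, giving
8 * 682076806159/6402373705728000 = 97439543737/114328101888000.

97439543737/114328101888000


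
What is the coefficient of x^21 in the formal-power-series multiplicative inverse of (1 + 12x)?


The inverse is 1/(1 + 12x). Apply the geometric identity 1/(1 - y) = sum_{k>=0} y^k with y = -12x:
1/(1 + 12x) = sum_{k>=0} (-12)^k x^k.
So the coefficient of x^21 is (-12)^21 = -46005119909369701466112.

-46005119909369701466112


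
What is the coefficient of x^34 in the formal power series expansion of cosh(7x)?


The Maclaurin series is cosh(t) = sum_{m>=0} t^(2m) / (2m)!, so substituting t = 7x, only even powers of x are nonzero, with coefficient of x^(2m) equal to 7^(2m) / (2m)!.
For x^34 the coefficient is 7^34/34! = 54116956037952111668959660849/295232799039604140847618609643520000000 = 22539340290692258087863249/122962431919868446833660395520000000.

22539340290692258087863249/122962431919868446833660395520000000


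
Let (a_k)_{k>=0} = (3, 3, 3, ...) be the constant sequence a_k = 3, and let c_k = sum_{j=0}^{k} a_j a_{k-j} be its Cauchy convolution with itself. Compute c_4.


Since a_j = 3 for all j >= 0, the convolution sum becomes
c_k = sum_{j=0}^{k} 3 * 3 = 9 * (k + 1).
Equivalently, the generating function of (a_k) is 3/(1 - x) and its square is 9/(1 - x)^2 = sum_{k>=0} 9(k + 1) x^k.
For k = 4: 9 * 5 = 45.

45


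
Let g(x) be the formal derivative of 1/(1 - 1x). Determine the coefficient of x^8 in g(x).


Differentiate termwise: d/dx sum_{k>=0} 1^k x^k = sum_{k>=1} k 1^k x^(k-1) = sum_{j>=0} (j+1) 1^(j+1) x^j.
Equivalently, d/dx [1/(1 - 1x)] = 1/(1 - 1x)^2.
For j = 8: 9 * 1^9 = 9 * 1 = 9.

9


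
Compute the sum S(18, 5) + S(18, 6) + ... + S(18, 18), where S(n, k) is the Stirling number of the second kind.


By definition, S(n, k) counts partitions of an n-set into exactly k nonempty blocks.
Computing row n = 18 for k = 5..18:
S(18, k): 28958095545, 110687251039, 197462483400, 189036065010, 106175395755, 37112163803, 8391004908, 1256328866, 125854638, 8408778, 367200, 9996, 153, 1
Sum = 679213429092.

679213429092


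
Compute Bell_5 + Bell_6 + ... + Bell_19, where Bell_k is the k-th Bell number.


Recall Bell_k counts set partitions of a k-set (with Bell_0 = 1 by convention).
Bell_5 through Bell_19: 52, 203, 877, 4140, 21147, 115975, 678570, 4213597, 27644437, 190899322, 1382958545, 10480142147, 82864869804, 682076806159, 5832742205057
Sum = 52 + 203 + 877 + 4140 + 21147 + 115975 + 678570 + 4213597 + 27644437 + 190899322 + 1382958545 + 10480142147 + 82864869804 + 682076806159 + 5832742205057 = 6609770560032.

6609770560032


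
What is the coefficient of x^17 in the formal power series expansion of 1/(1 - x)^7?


The negative binomial / multiset identity is
1/(1 - x)^r = sum_{k>=0} C(k + r - 1, r - 1) x^k.
Here r = 7 and k = 17, so the coefficient is
C(17 + 6, 6) = C(23, 6)
= 100947

100947


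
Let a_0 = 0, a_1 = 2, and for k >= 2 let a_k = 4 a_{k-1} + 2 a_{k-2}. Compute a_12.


Iterating the recurrence forward:
a_0 = 0
a_1 = 2
a_2 = 4*2 + 2*0 = 8
a_3 = 4*8 + 2*2 = 36
a_4 = 4*36 + 2*8 = 160
a_5 = 4*160 + 2*36 = 712
a_6 = 4*712 + 2*160 = 3168
a_7 = 4*3168 + 2*712 = 14096
a_8 = 4*14096 + 2*3168 = 62720
a_9 = 4*62720 + 2*14096 = 279072
a_10 = 4*279072 + 2*62720 = 1241728
a_11 = 4*1241728 + 2*279072 = 5525056
a_12 = 4*5525056 + 2*1241728 = 24583680
So a_12 = 24583680.

24583680


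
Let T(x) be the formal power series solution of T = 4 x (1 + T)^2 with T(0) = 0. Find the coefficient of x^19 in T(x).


Apply the Lagrange inversion formula: if T = 4 x * phi(T) with phi(t) = (1 + t)^2, then [x^n] T = 4^n * (1/n) [t^(n-1)] phi(t)^n = 4^n * (1/n) [t^(n-1)] (1 + t)^(2n) = 4^n * (1/n) C(2n, n-1).
Using the identity C(2n, n-1) = C(2n, n) * n / (n+1), the unscaled factor equals C(2n, n) / (n+1) = C_n, the n-th Catalan number.
For n = 19: C_19 = C(38, 19) / 20 = 35345263800/20 = 1767263190.
With the 4^19 = 274877906944 factor, the coefficient is 274877906944 * 1767263190 = 485781606686376591360.

485781606686376591360


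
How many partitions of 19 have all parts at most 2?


Using the generating function (1-x)^(-1)(1-x^2)^(-1),
the coefficient of x^19 counts these restricted partitions.
Result = 10

10


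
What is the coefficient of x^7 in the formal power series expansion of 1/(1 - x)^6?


The expansion 1/(1 - x)^r = sum_{k>=0} C(k + r - 1, r - 1) x^k follows from the multiset / negative-binomial theorem (or from repeated differentiation of the geometric series).
For r = 6 and k = 7:
C(12, 5) = 479001600 / (120 * 5040) = 792.

792


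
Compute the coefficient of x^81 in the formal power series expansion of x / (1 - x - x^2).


Let f(x) = sum_{k>=0} a_k x^k. Multiplying f(x) * (1 - x - x^2) = x and matching coefficients gives a_0 = 0, a_1 = 1, and a_k = a_{k-1} + a_{k-2} for k >= 2. These are the Fibonacci numbers F_k.
Iterating from F_0 = 0, F_1 = 1:
F_0=0, F_1=1, F_2=1, F_3=2, F_4=3, F_5=5, F_6=8, F_7=13, F_8=21, F_9=34, ...
F_81 = 37889062373143906.

37889062373143906


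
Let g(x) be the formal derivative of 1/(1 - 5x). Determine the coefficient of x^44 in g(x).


Differentiate termwise: d/dx sum_{k>=0} 5^k x^k = sum_{k>=1} k 5^k x^(k-1) = sum_{j>=0} (j+1) 5^(j+1) x^j.
Equivalently, d/dx [1/(1 - 5x)] = 5/(1 - 5x)^2.
For j = 44: 45 * 5^45 = 45 * 28421709430404007434844970703125 = 1278976924368180334568023681640625.

1278976924368180334568023681640625


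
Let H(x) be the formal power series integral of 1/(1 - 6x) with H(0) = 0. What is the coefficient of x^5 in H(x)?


1/(1 - 6x) = sum_{k>=0} 6^k x^k. Integrating termwise with H(0) = 0:
H(x) = sum_{k>=0} 6^k x^(k+1) / (k+1) = sum_{m>=1} 6^(m-1) x^m / m.
For m = 5: 6^4/5 = 1296/5 = 1296/5.

1296/5


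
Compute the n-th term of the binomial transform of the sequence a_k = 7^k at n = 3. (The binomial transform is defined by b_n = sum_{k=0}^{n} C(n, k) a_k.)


With a_k = 7^k, b_n = sum_{k=0}^{n} C(n, k) 7^k = (1 + 7)^n by the binomial theorem.
For n = 3: (1 + 7)^3 = 8^3 = 512.

512


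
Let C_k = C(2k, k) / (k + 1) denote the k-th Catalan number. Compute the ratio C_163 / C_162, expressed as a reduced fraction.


Using C_k = (2k)! / (k! (k+1)!), the ratio C_{k+1}/C_k simplifies to
C_{k+1}/C_k = [(2k+2)! / ((k+1)! (k+2)!)] * [k! (k+1)! / (2k)!]
 = (2k+2)(2k+1) / ((k+1)(k+2)) = 2(2k+1) / (k+2).
For k = 162: 2(2*162 + 1) / (162 + 2) = 650/164 = 325/82.

325/82


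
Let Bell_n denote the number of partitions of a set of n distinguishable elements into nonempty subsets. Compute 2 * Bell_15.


Bell_15 can be computed from the Bell triangle or from Dobinski's identity Bell_n = (1/e) * sum_{k>=0} k^n / k!.
Computing Bell_15 = 1382958545.
Then 2 * 1382958545 = 2765917090.

2765917090


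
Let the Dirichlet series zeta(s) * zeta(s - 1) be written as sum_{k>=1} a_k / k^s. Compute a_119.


Convolution gives a_k = sum_{d | k} d * 1 = sum_{d | k} d = sigma(k), the sum of positive divisors of k.
For k = 119, the divisors are 1, 7, 17, 119, so
sigma(119) = 1 + 7 + 17 + 119 = 144.

144


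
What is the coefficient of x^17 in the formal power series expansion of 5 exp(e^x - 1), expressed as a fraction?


exp(e^x - 1) is the exponential generating function for the Bell numbers Bell_k: exp(e^x - 1) = sum_{k>=0} Bell_k x^k / k!.
So the coefficient of x^17 in 5 exp(e^x - 1) is 5 Bell_17 / 17!.
Computing: Bell_17 = 82864869804 and 17! = 355687428096000, giving
5 * 82864869804/355687428096000 = 255755771/219560140800.

255755771/219560140800


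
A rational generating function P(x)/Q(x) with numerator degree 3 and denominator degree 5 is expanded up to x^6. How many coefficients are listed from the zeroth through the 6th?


Expanding up to x^6 gives the coefficients for x^0, x^1, ..., x^6.
That is 6 + 1 = 7 coefficients in total.

7


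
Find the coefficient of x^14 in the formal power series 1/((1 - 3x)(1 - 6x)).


By partial fractions or Cauchy convolution:
The coefficient equals sum_{k=0}^{14} 3^k * 6^(14-k).
= 156723545223

156723545223


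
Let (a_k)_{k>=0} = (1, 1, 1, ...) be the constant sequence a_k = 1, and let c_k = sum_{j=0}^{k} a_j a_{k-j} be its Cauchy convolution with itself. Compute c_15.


Since a_j = 1 for all j >= 0, the convolution sum becomes
c_k = sum_{j=0}^{k} 1 * 1 = 1 * (k + 1).
Equivalently, the generating function of (a_k) is 1/(1 - x) and its square is 1/(1 - x)^2 = sum_{k>=0} 1(k + 1) x^k.
For k = 15: 1 * 16 = 16.

16


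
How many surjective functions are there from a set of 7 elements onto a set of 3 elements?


By inclusion-exclusion on which target elements are missed, the number of surjections from an n-set onto a k-set is
surj(n, k) = sum_{j=0}^{k} (-1)^j C(k, j) (k - j)^n.
Equivalently surj(n, k) = k! * S(n, k), where S(n, k) is the Stirling number of the second kind.
For n = 7, k = 3:
S(7, 3) = 301, so
surj = 3! * 301 = 6 * 301 = 1806.

1806


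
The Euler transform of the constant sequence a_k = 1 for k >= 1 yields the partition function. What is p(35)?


The Euler transform converts the sequence a_k = 1 into the number of integer partitions.
Using the recurrence or dynamic programming:
p(35) = 14883

14883


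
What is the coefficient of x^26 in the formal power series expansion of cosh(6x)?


The Maclaurin series is cosh(t) = sum_{m>=0} t^(2m) / (2m)!, so substituting t = 6x, only even powers of x are nonzero, with coefficient of x^(2m) equal to 6^(2m) / (2m)!.
For x^26 the coefficient is 6^26/26! = 170581728179578208256/403291461126605635584000000 = 344373768/814172781296875.

344373768/814172781296875


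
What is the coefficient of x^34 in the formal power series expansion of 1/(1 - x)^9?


The negative binomial / multiset identity is
1/(1 - x)^r = sum_{k>=0} C(k + r - 1, r - 1) x^k.
Here r = 9 and k = 34, so the coefficient is
C(34 + 8, 8) = C(42, 8)
= 118030185

118030185


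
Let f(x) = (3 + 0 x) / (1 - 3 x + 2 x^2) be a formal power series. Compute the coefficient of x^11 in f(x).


Write f(x) = sum_{k>=0} a_k x^k. Multiplying both sides by 1 - 3 x + 2 x^2 gives
(1 - 3 x + 2 x^2) sum_{k>=0} a_k x^k = 3 + 0 x.
Matching coefficients:
 x^0: a_0 = 3
 x^1: a_1 - 3 a_0 = 0  =>  a_1 = 3*3 + 0 = 9
 x^k (k >= 2): a_k = 3 a_{k-1} - 2 a_{k-2}.
Iterating: a_2 = 21, a_3 = 45, a_4 = 93, a_5 = 189, a_6 = 381, a_7 = 765, a_8 = 1533, a_9 = 3069, a_10 = 6141, a_11 = 12285.
So the coefficient of x^11 is 12285.

12285


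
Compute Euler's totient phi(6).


phi(n) counts integers in [1, n] coprime to n. Using the multiplicative formula phi(n) = n * prod_{p | n} (1 - 1/p):
6 = 2 * 3, so
phi(6) = 6 * (1 - 1/2) * (1 - 1/3) = 2.

2


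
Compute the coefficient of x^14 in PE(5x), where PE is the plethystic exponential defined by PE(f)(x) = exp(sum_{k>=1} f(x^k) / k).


With f(x) = 5x, the exponent is sum_{k>=1} 5 x^k / k = 5 * (-ln(1 - x)). Exponentiating:
PE(5x) = exp(-5 ln(1 - x)) = 1/(1 - x)^5.
By the negative binomial expansion, [x^n] 1/(1 - x)^5 = C(n + 4, 4).
For n = 14: C(18, 4) = 3060.

3060


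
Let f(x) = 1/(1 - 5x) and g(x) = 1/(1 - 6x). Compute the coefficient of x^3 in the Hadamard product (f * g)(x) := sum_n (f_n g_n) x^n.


f has coefficients f_k = 5^k and g has coefficients g_k = 6^k, so the Hadamard product has coefficient (f*g)_k = 5^k * 6^k = 30^k.
For k = 3: 30^3 = 27000.

27000


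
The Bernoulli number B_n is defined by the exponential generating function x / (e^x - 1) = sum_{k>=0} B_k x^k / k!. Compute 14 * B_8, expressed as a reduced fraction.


Bernoulli numbers can also be computed recursively via B_0 = 1 and sum_{j=0}^{m} C(m+1, j) B_j = 0 for m >= 1. Odd-index Bernoulli numbers vanish for k >= 3.
Computing B_8 = -1/30, so 14 * B_8 = 14 * -1/30 = -7/15.

-7/15


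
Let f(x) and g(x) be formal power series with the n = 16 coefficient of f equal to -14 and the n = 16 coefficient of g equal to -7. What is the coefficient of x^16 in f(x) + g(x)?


Addition of formal power series is termwise.
The coefficient of x^16 in f + g = -14 + -7
= -21

-21


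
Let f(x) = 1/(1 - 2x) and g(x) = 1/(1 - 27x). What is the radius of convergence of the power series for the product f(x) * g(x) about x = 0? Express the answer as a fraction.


The radius of 1/(1 - 2x) is 1/2 (nearest singularity at x = 1/2), and the radius of 1/(1 - 27x) is 1/27.
The product f(x)*g(x) = 1/((1 - 2x)(1 - 27x)) has singularities at both 1/2 and 1/27, so its radius of convergence is the distance to the nearest one:
min(1/2, 1/27) = 1/27.

1/27


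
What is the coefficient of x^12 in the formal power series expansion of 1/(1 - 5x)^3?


The general identity 1/(1 - c x)^r = sum_{k>=0} c^k C(k + r - 1, r - 1) x^k follows by substituting y = c x into 1/(1 - y)^r = sum_{k>=0} C(k + r - 1, r - 1) y^k.
For c = 5, r = 3, k = 12:
5^12 * C(14, 2) = 244140625 * 91 = 22216796875.

22216796875


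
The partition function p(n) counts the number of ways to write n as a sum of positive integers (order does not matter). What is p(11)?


Using the generating function prod_{k>=1} 1/(1-x^k), we compute p(11).
By dynamic programming over parts 1 through 11:
p(11) = 56

56


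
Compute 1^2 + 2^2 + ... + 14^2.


This power sum has a closed form given by Faulhaber's formula
sum_{k=1}^{m} k^p = (1 / (p + 1)) * sum_{j=0}^{p} C(p + 1, j) B_j m^(p + 1 - j),
but for small m direct computation is fastest:
1 + 4 + 9 + 16 + 25 + 36 + 49 + 64 + 81 + 100 + 121 + 144 + 169 + 196 = 1015.

1015


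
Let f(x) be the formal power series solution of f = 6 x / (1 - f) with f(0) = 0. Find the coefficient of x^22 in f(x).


Apply Lagrange inversion: f = 6 x * phi(f) with phi(t) = 1/(1 - t), so
[x^n] f = 6^n * (1/n) [t^(n-1)] phi(t)^n = 6^n * (1/n) [t^(n-1)] (1 - t)^(-n) = 6^n * (1/n) C(2n - 2, n - 1) = 6^n * C_{n-1}.
For n = 22: C_21 = C(42, 21) / 22 = 538257874440/22 = 24466267020.
With the 6^22 = 131621703842267136 factor, the coefficient is 131621703842267136 * 24466267020 = 3220291751832267711546654720.

3220291751832267711546654720


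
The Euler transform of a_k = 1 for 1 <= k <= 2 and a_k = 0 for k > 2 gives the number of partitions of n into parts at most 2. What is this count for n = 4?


Partitions of 4 into parts at most 2:
Using generating function (1-x)^(-1)(1-x^2)^(-1),
the coefficient of x^4 = 3

3


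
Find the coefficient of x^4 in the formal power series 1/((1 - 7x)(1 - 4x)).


By partial fractions or Cauchy convolution:
The coefficient equals sum_{k=0}^{4} 7^k * 4^(4-k).
= 5261

5261


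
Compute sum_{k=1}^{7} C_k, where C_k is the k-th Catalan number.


C_1 through C_7: 1, 2, 5, 14, 42, 132, 429
Sum = 1 + 2 + 5 + 14 + 42 + 132 + 429
= 625

625


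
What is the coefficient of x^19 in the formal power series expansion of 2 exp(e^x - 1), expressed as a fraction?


exp(e^x - 1) is the exponential generating function for the Bell numbers Bell_k: exp(e^x - 1) = sum_{k>=0} Bell_k x^k / k!.
So the coefficient of x^19 in 2 exp(e^x - 1) is 2 Bell_19 / 19!.
Computing: Bell_19 = 5832742205057 and 19! = 121645100408832000, giving
2 * 5832742205057/121645100408832000 = 5832742205057/60822550204416000.

5832742205057/60822550204416000


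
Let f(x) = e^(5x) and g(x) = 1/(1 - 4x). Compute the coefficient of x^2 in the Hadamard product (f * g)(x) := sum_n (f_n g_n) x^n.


Expanding: f_k = 5^k/k! (from e^(5x)) and g_k = 4^k (from 1/(1 - 4x)). So the Hadamard coefficient (f * g)_k = 5^k 4^k / k! = (20)^k / k!.
For k = 2: 20^2/2! = 400/2 = 200.

200


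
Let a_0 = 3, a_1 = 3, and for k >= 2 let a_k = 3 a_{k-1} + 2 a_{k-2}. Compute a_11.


Iterating the recurrence forward:
a_0 = 3
a_1 = 3
a_2 = 3*3 + 2*3 = 15
a_3 = 3*15 + 2*3 = 51
a_4 = 3*51 + 2*15 = 183
a_5 = 3*183 + 2*51 = 651
a_6 = 3*651 + 2*183 = 2319
a_7 = 3*2319 + 2*651 = 8259
a_8 = 3*8259 + 2*2319 = 29415
a_9 = 3*29415 + 2*8259 = 104763
a_10 = 3*104763 + 2*29415 = 373119
a_11 = 3*373119 + 2*104763 = 1328883
So a_11 = 1328883.

1328883


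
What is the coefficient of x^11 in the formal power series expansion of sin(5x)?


The Maclaurin series is sin(t) = sum_{k>=0} (-1)^k t^(2k+1) / (2k+1)!, so substituting t = 5x, only odd powers of x are nonzero, with coefficient of x^(2k+1) equal to (-1)^k 5^(2k+1) / (2k+1)!.
Write 11 = 2*5 + 1, giving the coefficient (-1)^5 * 5^11 / 11! = -48828125/39916800 = -1953125/1596672.

-1953125/1596672


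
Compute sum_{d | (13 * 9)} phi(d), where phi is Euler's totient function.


First, 13 * 9 = 117. One classical identity is sum_{d | n} phi(d) = n (each k in [1, n] has a unique gcd with n, and among the k's with gcd(k, n) = n/d there are phi(d) of them). So the sum equals 117. We also verify directly:
Divisors of 117: 1, 3, 9, 13, 39, 117.
phi values: 1, 2, 6, 12, 24, 72.
Sum = 117.

117


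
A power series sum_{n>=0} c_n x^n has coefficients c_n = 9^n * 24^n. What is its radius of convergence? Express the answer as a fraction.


By the root test (Cauchy-Hadamard), the radius is R = 1 / limsup_n |c_n|^(1/n).
Here |c_n|^(1/n) = (9^n * 24^n)^(1/n) = 9 * 24 = 216 for all n.
So R = 1/216 = 1/216.

1/216


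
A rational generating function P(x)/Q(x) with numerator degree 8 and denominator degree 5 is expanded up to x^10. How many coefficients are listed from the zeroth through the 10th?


Expanding up to x^10 gives the coefficients for x^0, x^1, ..., x^10.
That is 10 + 1 = 11 coefficients in total.

11


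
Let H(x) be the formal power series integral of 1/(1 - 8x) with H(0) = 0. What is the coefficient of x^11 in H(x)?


1/(1 - 8x) = sum_{k>=0} 8^k x^k. Integrating termwise with H(0) = 0:
H(x) = sum_{k>=0} 8^k x^(k+1) / (k+1) = sum_{m>=1} 8^(m-1) x^m / m.
For m = 11: 8^10/11 = 1073741824/11 = 1073741824/11.

1073741824/11


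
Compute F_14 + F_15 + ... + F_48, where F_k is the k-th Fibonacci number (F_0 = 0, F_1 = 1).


Use the identity sum_{k=0}^{N} F_k = F_{N+2} - 1 (which follows from F_{k+2} - F_{k+1} = F_k). Then
sum_{k=14}^{48} F_k = (F_{50} - 1) - (F_{15} - 1) = F_{50} - F_{15}.
Computing: F_{50} = 12586269025, F_{15} = 610, so
Sum = 12586269025 - 610 = 12586268415.

12586268415


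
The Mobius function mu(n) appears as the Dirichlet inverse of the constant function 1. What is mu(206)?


206 = 2 * 103 (all distinct primes).
mu(206) = (-1)^2 = 1

1


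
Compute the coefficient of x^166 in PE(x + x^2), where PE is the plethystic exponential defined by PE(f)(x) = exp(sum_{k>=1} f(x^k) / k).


With f(x) = x + x^2, the exponent is sum_{k>=1} (x^k + x^(2k)) / k = -ln(1 - x) - ln(1 - x^2). Exponentiating:
PE(x + x^2) = 1 / ((1 - x)(1 - x^2)).
This is the generating function for partitions of n into parts of size 1 or 2. The number of 2's can be any j in 0..83, and the rest are 1's, so
[x^166] = floor(166/2) + 1 = 84.

84


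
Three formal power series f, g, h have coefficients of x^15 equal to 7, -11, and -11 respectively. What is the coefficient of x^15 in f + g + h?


Series addition is componentwise:
7 + -11 + -11
= -15

-15


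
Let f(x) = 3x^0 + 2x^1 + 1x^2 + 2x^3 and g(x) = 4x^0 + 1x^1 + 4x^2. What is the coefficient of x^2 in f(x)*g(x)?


Cauchy product at x^2:
3*4 + 2*1 + 1*4
= 18

18


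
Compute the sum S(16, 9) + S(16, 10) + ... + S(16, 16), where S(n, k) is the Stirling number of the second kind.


By definition, S(n, k) counts partitions of an n-set into exactly k nonempty blocks.
Computing row n = 16 for k = 9..16:
S(16, k): 820784250, 193754990, 28936908, 2757118, 165620, 6020, 120, 1
Sum = 1046405027.

1046405027


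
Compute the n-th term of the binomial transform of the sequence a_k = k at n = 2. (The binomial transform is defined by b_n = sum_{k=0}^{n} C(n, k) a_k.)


With a_k = k, b_n = sum_{k=0}^{n} C(n, k) k. Using k * C(n, k) = n * C(n-1, k-1) gives b_n = n * sum_{k>=1} C(n-1, k-1) = n * 2^(n-1).
For n = 2: 2 * 2^1 = 2 * 2 = 4.

4


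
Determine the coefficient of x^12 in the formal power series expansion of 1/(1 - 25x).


The geometric series identity gives 1/(1 - c x) = sum_{k>=0} c^k x^k, so the coefficient of x^k is c^k.
Here c = 25 and k = 12.
Computing: 25^12 = 59604644775390625

59604644775390625


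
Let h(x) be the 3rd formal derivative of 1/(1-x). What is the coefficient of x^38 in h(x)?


Differentiating 3 times: d^3/dx^3 [1/(1-x)] = 3!/(1-x)^4.
The expansion 1/(1-x)^4 = sum_{k>=0} C(k+3, 3) x^k, so the coefficient of x^n in 3!/(1-x)^4 is 3! * C(n+3, 3).
For n = 38: 6 * C(41, 3) = 6 * 10660 = 63960

63960


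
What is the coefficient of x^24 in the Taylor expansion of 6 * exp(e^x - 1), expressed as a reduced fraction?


exp(e^x - 1) = sum_{k>=0} Bell_k x^k / k!, where Bell_k is the k-th Bell number.
So the coefficient of x^24 is 6 * Bell_24 / 24!.
Computing: Bell_24 = 445958869294805289 and 24! = 620448401733239439360000, giving
6 * 445958869294805289/620448401733239439360000 = 148652956431601763/34469355651846635520000.

148652956431601763/34469355651846635520000


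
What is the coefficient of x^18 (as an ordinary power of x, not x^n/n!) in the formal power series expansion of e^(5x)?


The exponential series is e^y = sum_{k>=0} y^k / k!. Substituting y = 5x gives
e^(5x) = sum_{k>=0} 5^k x^k / k!.
So the coefficient of x^n is a^n/n! with a = 5, n = 18:
5^18 / 18! = 3814697265625/6402373705728000 = 30517578125/51218989645824

30517578125/51218989645824


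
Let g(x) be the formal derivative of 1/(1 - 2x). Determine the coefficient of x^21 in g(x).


Differentiate termwise: d/dx sum_{k>=0} 2^k x^k = sum_{k>=1} k 2^k x^(k-1) = sum_{j>=0} (j+1) 2^(j+1) x^j.
Equivalently, d/dx [1/(1 - 2x)] = 2/(1 - 2x)^2.
For j = 21: 22 * 2^22 = 22 * 4194304 = 92274688.

92274688


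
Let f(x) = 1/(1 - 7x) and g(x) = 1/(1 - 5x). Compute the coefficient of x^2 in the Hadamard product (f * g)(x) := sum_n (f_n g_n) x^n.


f has coefficients f_k = 7^k and g has coefficients g_k = 5^k, so the Hadamard product has coefficient (f*g)_k = 7^k * 5^k = 35^k.
For k = 2: 35^2 = 1225.

1225


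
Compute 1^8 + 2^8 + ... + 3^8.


This power sum has a closed form given by Faulhaber's formula
sum_{k=1}^{m} k^p = (1 / (p + 1)) * sum_{j=0}^{p} C(p + 1, j) B_j m^(p + 1 - j),
but for small m direct computation is fastest:
1 + 256 + 6561 = 6818.

6818


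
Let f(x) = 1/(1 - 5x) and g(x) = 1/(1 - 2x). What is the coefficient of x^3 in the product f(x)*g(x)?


The coefficient of x^n in f*g is the Cauchy product: sum_{k=0}^{n} a^k * b^(n-k).
With a=5, b=2, n=3:
sum_{k=0}^{3} 5^k * 2^(3-k)
= 203

203


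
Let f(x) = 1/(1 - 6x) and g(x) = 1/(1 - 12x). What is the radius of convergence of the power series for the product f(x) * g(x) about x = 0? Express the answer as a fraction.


The radius of 1/(1 - 6x) is 1/6 (nearest singularity at x = 1/6), and the radius of 1/(1 - 12x) is 1/12.
The product f(x)*g(x) = 1/((1 - 6x)(1 - 12x)) has singularities at both 1/6 and 1/12, so its radius of convergence is the distance to the nearest one:
min(1/6, 1/12) = 1/12.

1/12


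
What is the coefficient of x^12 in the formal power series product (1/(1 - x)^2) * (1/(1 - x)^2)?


Combine the factors: (1/(1 - x)^2) * (1/(1 - x)^2) = 1/(1 - x)^4.
Then use 1/(1 - x)^r = sum_{k>=0} C(k + r - 1, r - 1) x^k with r = 4 and k = 12:
C(15, 3) = 455.

455


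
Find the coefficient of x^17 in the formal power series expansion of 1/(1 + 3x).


Write 1/(1 + c x) = 1/(1 - (-c) x) and apply the geometric-series identity
1/(1 - y) = sum_{k>=0} y^k to get 1/(1 + c x) = sum_{k>=0} (-c)^k x^k.
So the coefficient of x^k is (-c)^k = (-1)^k * c^k.
Here c = 3 and k = 17:
(-3)^17 = -1 * 129140163 = -129140163

-129140163


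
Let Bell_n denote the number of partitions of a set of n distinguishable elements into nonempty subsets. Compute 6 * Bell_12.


Bell_12 can be computed from the Bell triangle or from Dobinski's identity Bell_n = (1/e) * sum_{k>=0} k^n / k!.
Computing Bell_12 = 4213597.
Then 6 * 4213597 = 25281582.

25281582


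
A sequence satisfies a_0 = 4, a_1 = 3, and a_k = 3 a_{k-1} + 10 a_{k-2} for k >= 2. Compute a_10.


The characteristic equation is t^2 - 3 t - 10 = 0, with roots r_1 = 5 and r_2 = -2 (so c_1 = r_1 + r_2, c_2 = -r_1 r_2 as required).
One can use the closed form a_n = A r_1^n + B r_2^n, but direct iteration is more reliable:
a_0 = 4, a_1 = 3, a_2 = 49, a_3 = 177, a_4 = 1021, a_5 = 4833, a_6 = 24709, a_7 = 122457, a_8 = 614461, a_9 = 3067953, a_10 = 15348469.
So a_10 = 15348469.

15348469


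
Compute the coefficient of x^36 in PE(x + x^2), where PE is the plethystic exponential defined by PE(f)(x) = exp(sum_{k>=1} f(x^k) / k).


With f(x) = x + x^2, the exponent is sum_{k>=1} (x^k + x^(2k)) / k = -ln(1 - x) - ln(1 - x^2). Exponentiating:
PE(x + x^2) = 1 / ((1 - x)(1 - x^2)).
This is the generating function for partitions of n into parts of size 1 or 2. The number of 2's can be any j in 0..18, and the rest are 1's, so
[x^36] = floor(36/2) + 1 = 19.

19


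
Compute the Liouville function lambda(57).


The Liouville function is lambda(k) = (-1)^Omega(k), where Omega(k) counts the prime factors of k with multiplicity.
Factoring: 57 = 3 * 19, so Omega(57) = 2.
lambda(57) = (-1)^2 = 1.

1


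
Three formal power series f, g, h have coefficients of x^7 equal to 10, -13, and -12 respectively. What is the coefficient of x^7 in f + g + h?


Series addition is componentwise:
10 + -13 + -12
= -15

-15


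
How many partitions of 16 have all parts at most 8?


Using the generating function (1-x)^(-1)(1-x^2)^(-1)...(1-x^8)^(-1),
the coefficient of x^16 counts these restricted partitions.
Result = 186

186


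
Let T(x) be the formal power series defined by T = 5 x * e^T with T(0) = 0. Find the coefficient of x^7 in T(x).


Apply the Lagrange inversion formula: if T = 5 x * phi(T) with phi(t) = e^t, then
[x^n] T = 5^n * (1/n) [t^(n-1)] phi(t)^n = 5^n * (1/n) [t^(n-1)] e^(n t) = 5^n * (1/n) * n^(n-1) / (n-1)! = 5^n * n^(n-1) / n!.
When c = 1 this is the Cayley count of rooted labeled trees on n vertices, divided by n!.
For n = 7: 5^7 * 7^6 / 7! = 78125 * 117649/5040 = 262609375/144.

262609375/144


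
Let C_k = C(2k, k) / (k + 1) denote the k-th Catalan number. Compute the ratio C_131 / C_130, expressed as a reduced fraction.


Using C_k = (2k)! / (k! (k+1)!), the ratio C_{k+1}/C_k simplifies to
C_{k+1}/C_k = [(2k+2)! / ((k+1)! (k+2)!)] * [k! (k+1)! / (2k)!]
 = (2k+2)(2k+1) / ((k+1)(k+2)) = 2(2k+1) / (k+2).
For k = 130: 2(2*130 + 1) / (130 + 2) = 522/132 = 87/22.

87/22


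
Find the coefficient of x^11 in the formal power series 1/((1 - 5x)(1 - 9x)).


By partial fractions or Cauchy convolution:
The coefficient equals sum_{k=0}^{11} 5^k * 9^(11-k).
= 70546348964

70546348964


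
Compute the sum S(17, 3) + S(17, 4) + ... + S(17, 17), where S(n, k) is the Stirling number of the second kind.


By definition, S(n, k) counts partitions of an n-set into exactly k nonempty blocks.
Computing row n = 17 for k = 3..17:
S(17, k): 21457825, 694337290, 5652751651, 17505749898, 25708104786, 20415995028, 9528822303, 2758334150, 512060978, 62022324, 4910178, 249900, 7820, 136, 1
Sum = 82864804268.

82864804268


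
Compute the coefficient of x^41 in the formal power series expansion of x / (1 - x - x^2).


Let f(x) = sum_{k>=0} a_k x^k. Multiplying f(x) * (1 - x - x^2) = x and matching coefficients gives a_0 = 0, a_1 = 1, and a_k = a_{k-1} + a_{k-2} for k >= 2. These are the Fibonacci numbers F_k.
Iterating from F_0 = 0, F_1 = 1:
F_0=0, F_1=1, F_2=1, F_3=2, F_4=3, F_5=5, F_6=8, F_7=13, F_8=21, F_9=34, ...
F_41 = 165580141.

165580141


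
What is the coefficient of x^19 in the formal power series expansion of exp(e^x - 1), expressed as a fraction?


exp(e^x - 1) is the exponential generating function for the Bell numbers Bell_k: exp(e^x - 1) = sum_{k>=0} Bell_k x^k / k!.
So the coefficient of x^19 in exp(e^x - 1) is Bell_19 / 19!.
Computing: Bell_19 = 5832742205057 and 19! = 121645100408832000, giving
5832742205057/121645100408832000 = 5832742205057/121645100408832000.

5832742205057/121645100408832000


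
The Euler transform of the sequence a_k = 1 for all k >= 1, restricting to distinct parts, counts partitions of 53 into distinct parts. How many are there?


Partitions of 53 into distinct parts can be computed via generating function.
Product (1+x)(1+x^2)(1+x^3)...
The coefficient of x^53 = 5120

5120


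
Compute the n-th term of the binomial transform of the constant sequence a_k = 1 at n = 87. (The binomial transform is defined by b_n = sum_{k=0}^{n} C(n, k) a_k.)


With a_k = 1 for all k, b_n = sum_{k=0}^{n} C(n, k) = 2^n by the binomial theorem.
For n = 87: 2^87 = 154742504910672534362390528.

154742504910672534362390528


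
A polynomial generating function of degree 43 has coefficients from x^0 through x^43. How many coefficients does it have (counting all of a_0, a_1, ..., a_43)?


A polynomial of degree 43 takes the form a_0 + a_1 x + ... + a_43 x^43.
The number of coefficients is 43 + 1 = 44.

44


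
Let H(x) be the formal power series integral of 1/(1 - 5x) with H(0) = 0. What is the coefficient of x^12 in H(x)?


1/(1 - 5x) = sum_{k>=0} 5^k x^k. Integrating termwise with H(0) = 0:
H(x) = sum_{k>=0} 5^k x^(k+1) / (k+1) = sum_{m>=1} 5^(m-1) x^m / m.
For m = 12: 5^11/12 = 48828125/12 = 48828125/12.

48828125/12


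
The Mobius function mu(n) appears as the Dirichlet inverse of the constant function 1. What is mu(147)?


147 has a squared prime factor, so mu(147) = 0.
Factorization reveals a repeated prime.

0


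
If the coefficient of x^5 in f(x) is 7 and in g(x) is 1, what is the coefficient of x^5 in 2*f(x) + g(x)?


Scalar multiplication scales coefficients: 2 * 7 = 14.
Then add the g coefficient: 14 + 1
= 15

15


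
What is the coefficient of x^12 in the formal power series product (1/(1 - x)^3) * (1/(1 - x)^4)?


Combine the factors: (1/(1 - x)^3) * (1/(1 - x)^4) = 1/(1 - x)^7.
Then use 1/(1 - x)^r = sum_{k>=0} C(k + r - 1, r - 1) x^k with r = 7 and k = 12:
C(18, 6) = 18564.

18564


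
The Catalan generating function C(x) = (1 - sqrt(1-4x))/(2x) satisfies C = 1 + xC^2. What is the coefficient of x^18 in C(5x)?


Substituting x -> 5x scales the n-th coefficient by 5^n, so [x^18] C(5x) = 5^18 * C_18.
C_18 = C(2*18, 18)/(19) = 9075135300/19 = 477638700.
So 5^18 * 477638700 = 3814697265625 * 477638700 = 1822047042846679687500.

1822047042846679687500


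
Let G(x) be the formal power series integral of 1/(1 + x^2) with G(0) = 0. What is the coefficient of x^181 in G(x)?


1/(1 + x^2) = sum_{j>=0} (-1)^j x^(2j). Integrating termwise with G(0) = 0:
G(x) = sum_{j>=0} (-1)^j x^(2j+1) / (2j+1) = arctan(x).
Only odd powers are nonzero. For x^181 write 181 = 2*90 + 1, giving
(-1)^90 / 181 = 1/181 = 1/181.

1/181
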